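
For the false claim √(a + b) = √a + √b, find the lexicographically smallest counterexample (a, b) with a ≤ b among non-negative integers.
At (0, 1): both sides equal 1, so it holds there.
At (0, 2): both sides equal √(2) ≈ 1.414, so it holds there.

Substituting (1, 1) into the claim:
LHS = √(1 + 1) = √(2) ≈ 1.414
RHS = √1 + √1 = 2

Since LHS ≠ RHS, this pair disproves the claim, and no lexicographically smaller pair (a ≤ b, non-negative integers) does.

For instance (6, 6) is also a counterexample (LHS = 2·√(3) ≈ 3.464, RHS = 2·√(6) ≈ 4.899), but it's lexicographically larger.

Answer: (a, b) = (1, 1)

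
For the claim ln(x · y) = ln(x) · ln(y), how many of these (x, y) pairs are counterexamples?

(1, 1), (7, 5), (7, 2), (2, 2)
3

Testing each pair:
(1, 1): LHS = 0, RHS = 0 → satisfies claim
(7, 5): LHS = ln(35) ≈ 3.555, RHS = ln(5)·ln(7) ≈ 3.132 → counterexample
(7, 2): LHS = ln(14) ≈ 2.639, RHS = ln(2)·ln(7) ≈ 1.349 → counterexample
(2, 2): LHS = ln(4) ≈ 1.386, RHS = ln(2)² ≈ 0.4805 → counterexample

That makes 3 counterexamples.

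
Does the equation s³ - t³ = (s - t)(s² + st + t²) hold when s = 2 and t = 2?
Substituting s = 2, t = 2:

LHS = 2³ - 2³ = 0
RHS = (2 - 2)(2² + 2·2 + 2²) = 0

LHS = RHS, so the equation holds at this point.

Answer: Holds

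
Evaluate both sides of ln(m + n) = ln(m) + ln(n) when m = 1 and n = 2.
LHS = ln(1 + 2) = ln(3) ≈ 1.099
RHS = ln(1) + ln(2) = ln(2) ≈ 0.6931

LHS ≠ RHS (they differ by about 0.4055), so the equation does not hold here.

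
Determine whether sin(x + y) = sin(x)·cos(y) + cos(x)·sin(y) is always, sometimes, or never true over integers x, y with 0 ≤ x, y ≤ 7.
Always true

The identity holds for every pair in the range. For instance at (x, y) = (7, 0): both sides equal sin(7) ≈ 0.657.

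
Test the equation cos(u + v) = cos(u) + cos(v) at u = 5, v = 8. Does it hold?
Fails

Substituting u = 5, v = 8:

LHS = cos(5 + 8) = cos(13) ≈ 0.9074
RHS = cos(5) + cos(8) ≈ 0.1382

LHS ≠ RHS, so the equation does not hold at this point.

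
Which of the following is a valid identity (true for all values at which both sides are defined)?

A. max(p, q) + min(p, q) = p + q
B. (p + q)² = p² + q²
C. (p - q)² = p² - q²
A

A: holds — e.g. at (0, 1), both sides equal 1.
B: fails at (2, 4) — LHS = 36, RHS = 20.
C: fails at (2, 4) — LHS = 4, RHS = -12.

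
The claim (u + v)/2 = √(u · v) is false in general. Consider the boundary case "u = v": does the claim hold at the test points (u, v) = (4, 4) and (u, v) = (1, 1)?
At (4, 4): LHS = 4, RHS = 4 → equal
At (1, 1): LHS = 1, RHS = 1 → equal

So the claim does hold at both of these boundary points, even though it is not an identity.

Answer: Yes, holds at both test points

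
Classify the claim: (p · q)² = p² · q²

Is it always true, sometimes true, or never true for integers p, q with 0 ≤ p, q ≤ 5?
Always true

The identity holds for every pair in the range. For instance at (p, q) = (2, 1): both sides equal 4.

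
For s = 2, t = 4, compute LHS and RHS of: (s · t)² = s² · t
LHS = (2 · 4)² = 64
RHS = 2² · 4 = 16

LHS ≠ RHS, so the equation does not hold here.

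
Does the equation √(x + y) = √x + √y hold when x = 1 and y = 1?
Fails

Substituting x = 1, y = 1:

LHS = √(1 + 1) = √(2) ≈ 1.414
RHS = √1 + √1 = 2

LHS ≠ RHS, so the equation does not hold at this point.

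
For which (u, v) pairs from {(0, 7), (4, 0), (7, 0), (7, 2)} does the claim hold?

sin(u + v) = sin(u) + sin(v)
Testing each pair:
(0, 7): LHS = sin(7) ≈ 0.657, RHS = sin(7) ≈ 0.657 → holds
(4, 0): LHS = sin(4) ≈ -0.7568, RHS = sin(4) ≈ -0.7568 → holds
(7, 0): LHS = sin(7) ≈ 0.657, RHS = sin(7) ≈ 0.657 → holds
(7, 2): LHS = sin(9) ≈ 0.4121, RHS = sin(7) + sin(2) ≈ 1.566 → fails

3 of 4 pairs satisfy the claim.

Answer: (0, 7), (4, 0), (7, 0)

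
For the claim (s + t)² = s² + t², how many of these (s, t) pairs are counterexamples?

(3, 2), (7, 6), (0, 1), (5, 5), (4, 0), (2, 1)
4

Testing each pair:
(3, 2): LHS = 25, RHS = 13 → counterexample
(7, 6): LHS = 169, RHS = 85 → counterexample
(0, 1): LHS = 1, RHS = 1 → satisfies claim
(5, 5): LHS = 100, RHS = 50 → counterexample
(4, 0): LHS = 16, RHS = 16 → satisfies claim
(2, 1): LHS = 9, RHS = 5 → counterexample

That makes 4 counterexamples.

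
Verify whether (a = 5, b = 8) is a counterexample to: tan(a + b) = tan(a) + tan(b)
Substituting a = 5, b = 8:
LHS = tan(5 + 8) = tan(13) ≈ 0.463
RHS = tan(5) + tan(8) ≈ -10.18

Since LHS ≠ RHS, this pair disproves the claim.

Answer: Yes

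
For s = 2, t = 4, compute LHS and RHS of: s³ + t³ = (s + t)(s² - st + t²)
LHS = 2³ + 4³ = 72
RHS = (2 + 4)(2² - 2·4 + 4²) = 72

LHS = RHS: the two sides agree.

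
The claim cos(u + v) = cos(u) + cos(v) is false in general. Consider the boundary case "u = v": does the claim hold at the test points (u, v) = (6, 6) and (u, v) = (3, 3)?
No, fails at both test points

At (6, 6): LHS = cos(12) ≈ 0.8439 ≠ RHS = 2·cos(6) ≈ 1.92
At (3, 3): LHS = cos(6) ≈ 0.9602 ≠ RHS = 2·cos(3) ≈ -1.98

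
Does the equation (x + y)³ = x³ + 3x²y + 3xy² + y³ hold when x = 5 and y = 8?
Holds

Substituting x = 5, y = 8:

LHS = (5 + 8)³ = 2197
RHS = 5³ + 3·5²·8 + 3·5·8² + 8³ = 2197

LHS = RHS, so the equation holds at this point.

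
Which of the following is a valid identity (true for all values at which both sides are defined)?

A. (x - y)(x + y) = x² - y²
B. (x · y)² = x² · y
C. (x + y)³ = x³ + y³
A

A: holds — e.g. at (0, 1), both sides equal -1.
B: fails at (4, 5) — LHS = 400, RHS = 80.
C: fails at (1, 4) — LHS = 125, RHS = 65.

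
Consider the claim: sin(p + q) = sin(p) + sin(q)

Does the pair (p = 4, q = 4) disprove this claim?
Substituting p = 4, q = 4:
LHS = sin(4 + 4) = sin(8) ≈ 0.9894
RHS = sin(4) + sin(4) = 2·sin(4) ≈ -1.514

Since LHS ≠ RHS, this pair disproves the claim.

Answer: Yes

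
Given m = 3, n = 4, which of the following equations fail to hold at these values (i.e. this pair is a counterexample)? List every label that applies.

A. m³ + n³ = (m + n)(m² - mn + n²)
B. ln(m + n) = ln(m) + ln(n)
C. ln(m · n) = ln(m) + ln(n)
B

Evaluating each claim at the given values:
A. LHS = 91, RHS = 91 → holds here (LHS = RHS)
B. LHS = ln(7) ≈ 1.946, RHS = ln(3) + ln(4) ≈ 2.485 → fails here (LHS ≠ RHS)
C. LHS = ln(12) ≈ 2.485, RHS = ln(3) + ln(4) ≈ 2.485 → holds here (LHS = RHS)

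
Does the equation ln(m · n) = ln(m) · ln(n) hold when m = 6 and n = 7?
Substituting m = 6, n = 7:

LHS = ln(6 · 7) = ln(42) ≈ 3.738
RHS = ln(6) · ln(7) ≈ 3.487

LHS ≠ RHS, so the equation does not hold at this point.

Answer: Fails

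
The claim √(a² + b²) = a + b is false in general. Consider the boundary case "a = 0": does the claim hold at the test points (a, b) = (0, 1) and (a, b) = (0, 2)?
Yes, holds at both test points

At (0, 1): LHS = 1, RHS = 1 → equal
At (0, 2): LHS = 2, RHS = 2 → equal

So the claim does hold at both of these boundary points, even though it is not an identity.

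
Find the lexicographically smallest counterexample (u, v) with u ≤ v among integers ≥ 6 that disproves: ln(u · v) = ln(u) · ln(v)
Substituting (6, 6) into the claim:
LHS = ln(6 · 6) = ln(36) ≈ 3.584
RHS = ln(6) · ln(6) = ln(6)² ≈ 3.21

Since LHS ≠ RHS, this pair disproves the claim, and no lexicographically smaller pair (u ≤ v, integers ≥ 6) does.

For instance (6, 12) is also a counterexample (LHS = ln(72) ≈ 4.277, RHS = ln(6)·ln(12) ≈ 4.452), but it's lexicographically larger.

Answer: (u, v) = (6, 6)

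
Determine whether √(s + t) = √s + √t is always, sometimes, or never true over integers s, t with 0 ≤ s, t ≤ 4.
Sometimes true

It holds at (s, t) = (3, 0) (both sides equal √(3) ≈ 1.732), but fails at (s, t) = (4, 2) (LHS = √(6) ≈ 2.449, RHS = √(2) + 2 ≈ 3.414).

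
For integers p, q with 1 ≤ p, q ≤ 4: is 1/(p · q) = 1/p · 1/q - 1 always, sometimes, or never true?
The claim fails for every pair in the range. For instance at (p, q) = (4, 2): LHS = 1/8, RHS = -7/8.

Answer: Never true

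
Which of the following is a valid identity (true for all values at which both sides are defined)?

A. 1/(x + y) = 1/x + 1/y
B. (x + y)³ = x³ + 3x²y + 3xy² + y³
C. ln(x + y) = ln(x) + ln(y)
B

A: fails at (6, 7) — LHS = 1/13, RHS = 13/42.
B: holds — e.g. at (4, 6), both sides equal 1000.
C: fails at (5, 8) — LHS = ln(13) ≈ 2.565, RHS = ln(5) + ln(8) ≈ 3.689.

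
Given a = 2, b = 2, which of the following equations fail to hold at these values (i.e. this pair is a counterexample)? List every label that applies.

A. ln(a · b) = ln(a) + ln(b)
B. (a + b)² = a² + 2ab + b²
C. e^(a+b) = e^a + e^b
Evaluating each claim at the given values:
A. LHS = ln(4) ≈ 1.386, RHS = 2·ln(2) ≈ 1.386 → holds here (LHS = RHS)
B. LHS = 16, RHS = 16 → holds here (LHS = RHS)
C. LHS = e^4 ≈ 54.6, RHS = 2·e^2 ≈ 14.78 → fails here (LHS ≠ RHS)

Answer: C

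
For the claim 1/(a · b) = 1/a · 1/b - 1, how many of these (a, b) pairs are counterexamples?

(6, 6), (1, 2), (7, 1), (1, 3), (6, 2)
5

Testing each pair:
(6, 6): LHS = 1/36, RHS = -35/36 → counterexample
(1, 2): LHS = 1/2, RHS = -1/2 → counterexample
(7, 1): LHS = 1/7, RHS = -6/7 → counterexample
(1, 3): LHS = 1/3, RHS = -2/3 → counterexample
(6, 2): LHS = 1/12, RHS = -11/12 → counterexample

That makes 5 counterexamples.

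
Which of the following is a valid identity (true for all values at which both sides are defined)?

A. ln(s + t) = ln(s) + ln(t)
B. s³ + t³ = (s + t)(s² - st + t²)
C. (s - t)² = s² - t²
A: fails at (3, 5) — LHS = ln(8) ≈ 2.079, RHS = ln(3) + ln(5) ≈ 2.708.
B: holds — e.g. at (1, 4), both sides equal 65.
C: fails at (4, 6) — LHS = 4, RHS = -20.

Answer: B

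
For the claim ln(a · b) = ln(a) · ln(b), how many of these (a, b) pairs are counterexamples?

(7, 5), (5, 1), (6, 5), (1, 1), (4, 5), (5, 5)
5

Testing each pair:
(7, 5): LHS = ln(35) ≈ 3.555, RHS = ln(5)·ln(7) ≈ 3.132 → counterexample
(5, 1): LHS = ln(5) ≈ 1.609, RHS = 0 → counterexample
(6, 5): LHS = ln(30) ≈ 3.401, RHS = ln(5)·ln(6) ≈ 2.884 → counterexample
(1, 1): LHS = 0, RHS = 0 → satisfies claim
(4, 5): LHS = ln(20) ≈ 2.996, RHS = ln(4)·ln(5) ≈ 2.231 → counterexample
(5, 5): LHS = ln(25) ≈ 3.219, RHS = ln(5)² ≈ 2.59 → counterexample

That makes 5 counterexamples.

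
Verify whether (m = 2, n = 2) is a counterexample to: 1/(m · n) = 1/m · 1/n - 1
Substituting m = 2, n = 2:
LHS = 1/(2 · 2) = 1/4
RHS = 1/2 · 1/2 - 1 = -3/4

Since LHS ≠ RHS, this pair disproves the claim.

Answer: Yes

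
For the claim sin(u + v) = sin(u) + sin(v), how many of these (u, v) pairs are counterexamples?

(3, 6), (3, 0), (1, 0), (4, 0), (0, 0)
Testing each pair:
(3, 6): LHS = sin(9) ≈ 0.4121, RHS = sin(6) + sin(3) ≈ -0.1383 → counterexample
(3, 0): LHS = sin(3) ≈ 0.1411, RHS = sin(3) ≈ 0.1411 → satisfies claim
(1, 0): LHS = sin(1) ≈ 0.8415, RHS = sin(1) ≈ 0.8415 → satisfies claim
(4, 0): LHS = sin(4) ≈ -0.7568, RHS = sin(4) ≈ -0.7568 → satisfies claim
(0, 0): LHS = 0, RHS = 0 → satisfies claim

That makes 1 counterexample.

Answer: 1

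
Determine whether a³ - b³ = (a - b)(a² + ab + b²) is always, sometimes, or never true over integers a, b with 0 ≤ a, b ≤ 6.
The identity holds for every pair in the range. For instance at (a, b) = (4, 6): both sides equal -152.

Answer: Always true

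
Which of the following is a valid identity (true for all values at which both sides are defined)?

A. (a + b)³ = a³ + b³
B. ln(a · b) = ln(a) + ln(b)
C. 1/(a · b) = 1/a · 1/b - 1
A: fails at (3, 7) — LHS = 1000, RHS = 370.
B: holds — e.g. at (3, 3), both sides equal ln(9) ≈ 2.197.
C: fails at (4, 6) — LHS = 1/24, RHS = -23/24.

Answer: B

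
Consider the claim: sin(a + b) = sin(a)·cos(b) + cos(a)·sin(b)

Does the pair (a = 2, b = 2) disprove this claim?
Substituting a = 2, b = 2:
LHS = sin(2 + 2) = sin(4) ≈ -0.7568
RHS = sin(2)·cos(2) + cos(2)·sin(2) = 2·sin(2)·cos(2) ≈ -0.7568

The sides agree, so this pair does not disprove the claim.

Answer: No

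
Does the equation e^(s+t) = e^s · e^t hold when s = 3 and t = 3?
Substituting s = 3, t = 3:

LHS = e^(3+3) = e^6 ≈ 403.4
RHS = e^3 · e^3 = e^6 ≈ 403.4

LHS = RHS, so the equation holds at this point.

Answer: Holds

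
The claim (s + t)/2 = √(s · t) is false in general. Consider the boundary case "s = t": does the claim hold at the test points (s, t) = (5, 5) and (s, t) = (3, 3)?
At (5, 5): LHS = 5, RHS = 5 → equal
At (3, 3): LHS = 3, RHS = 3 → equal

So the claim does hold at both of these boundary points, even though it is not an identity.

Answer: Yes, holds at both test points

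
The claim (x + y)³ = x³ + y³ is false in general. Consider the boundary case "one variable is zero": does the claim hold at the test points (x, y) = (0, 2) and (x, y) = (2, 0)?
At (0, 2): LHS = 8, RHS = 8 → equal
At (2, 0): LHS = 8, RHS = 8 → equal

So the claim does hold at both of these boundary points, even though it is not an identity.

Answer: Yes, holds at both test points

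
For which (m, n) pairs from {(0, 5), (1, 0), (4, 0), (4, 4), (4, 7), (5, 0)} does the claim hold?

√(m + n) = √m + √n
Testing each pair:
(0, 5): LHS = √(5) ≈ 2.236, RHS = √(5) ≈ 2.236 → holds
(1, 0): LHS = 1, RHS = 1 → holds
(4, 0): LHS = 2, RHS = 2 → holds
(4, 4): LHS = 2·√(2) ≈ 2.828, RHS = 4 → fails
(4, 7): LHS = √(11) ≈ 3.317, RHS = 2 + √(7) ≈ 4.646 → fails
(5, 0): LHS = √(5) ≈ 2.236, RHS = √(5) ≈ 2.236 → holds

4 of 6 pairs satisfy the claim.

Answer: (0, 5), (1, 0), (4, 0), (5, 0)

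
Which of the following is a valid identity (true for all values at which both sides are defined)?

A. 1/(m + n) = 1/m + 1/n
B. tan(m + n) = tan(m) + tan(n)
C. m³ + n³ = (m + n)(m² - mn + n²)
C

A: fails at (3, 5) — LHS = 1/8, RHS = 8/15.
B: fails at (6, 7) — LHS = tan(13) ≈ 0.463, RHS = tan(6) + tan(7) ≈ 0.5804.
C: holds — e.g. at (2, 7), both sides equal 351.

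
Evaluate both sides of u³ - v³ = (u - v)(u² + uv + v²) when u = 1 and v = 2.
LHS = 1³ - 2³ = -7
RHS = (1 - 2)(1² + 1·2 + 2²) = -7

LHS = RHS: the two sides agree.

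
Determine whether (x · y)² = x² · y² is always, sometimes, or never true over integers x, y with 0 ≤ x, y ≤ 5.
The identity holds for every pair in the range. For instance at (x, y) = (1, 0): both sides equal 0.

Answer: Always true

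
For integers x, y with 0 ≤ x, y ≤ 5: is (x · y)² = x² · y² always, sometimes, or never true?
The identity holds for every pair in the range. For instance at (x, y) = (2, 2): both sides equal 16.

Answer: Always true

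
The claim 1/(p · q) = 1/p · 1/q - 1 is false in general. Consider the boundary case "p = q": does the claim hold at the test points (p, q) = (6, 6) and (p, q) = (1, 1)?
No, fails at both test points

At (6, 6): LHS = 1/36 ≠ RHS = -35/36
At (1, 1): LHS = 1 ≠ RHS = 0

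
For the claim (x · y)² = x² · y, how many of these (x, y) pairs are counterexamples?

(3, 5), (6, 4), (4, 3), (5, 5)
4

Testing each pair:
(3, 5): LHS = 225, RHS = 45 → counterexample
(6, 4): LHS = 576, RHS = 144 → counterexample
(4, 3): LHS = 144, RHS = 48 → counterexample
(5, 5): LHS = 625, RHS = 125 → counterexample

That makes 4 counterexamples.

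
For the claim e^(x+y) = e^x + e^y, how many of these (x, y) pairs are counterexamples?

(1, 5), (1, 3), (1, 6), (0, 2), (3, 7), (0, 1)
6

Testing each pair:
(1, 5): LHS = e^6 ≈ 403.4, RHS = e + e^5 ≈ 151.1 → counterexample
(1, 3): LHS = e^4 ≈ 54.6, RHS = e + e^3 ≈ 22.8 → counterexample
(1, 6): LHS = e^7 ≈ 1097, RHS = e + e^6 ≈ 406.1 → counterexample
(0, 2): LHS = e^2 ≈ 7.389, RHS = 1 + e^2 ≈ 8.389 → counterexample
(3, 7): LHS = e^10 ≈ 22026.5, RHS = e^3 + e^7 ≈ 1117 → counterexample
(0, 1): LHS = e ≈ 2.718, RHS = 1 + e ≈ 3.718 → counterexample

That makes 6 counterexamples.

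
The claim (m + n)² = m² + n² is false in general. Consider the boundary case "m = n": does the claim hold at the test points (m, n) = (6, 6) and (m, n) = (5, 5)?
At (6, 6): LHS = 144 ≠ RHS = 72
At (5, 5): LHS = 100 ≠ RHS = 50

Answer: No, fails at both test points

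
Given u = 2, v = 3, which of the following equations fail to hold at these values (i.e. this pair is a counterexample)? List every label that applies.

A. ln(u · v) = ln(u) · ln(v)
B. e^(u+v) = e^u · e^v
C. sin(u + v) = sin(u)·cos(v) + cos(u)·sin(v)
A

Evaluating each claim at the given values:
A. LHS = ln(6) ≈ 1.792, RHS = ln(2)·ln(3) ≈ 0.7615 → fails here (LHS ≠ RHS)
B. LHS = e^5 ≈ 148.4, RHS = e^5 ≈ 148.4 → holds here (LHS = RHS)
C. LHS = sin(5) ≈ -0.9589, RHS = sin(2)·cos(3) + sin(3)·cos(2) ≈ -0.9589 → holds here (LHS = RHS)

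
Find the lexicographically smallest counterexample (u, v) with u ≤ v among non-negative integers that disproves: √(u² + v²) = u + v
(u, v) = (1, 1)

At (0, 0): both sides equal 0, so it holds there.
At (0, 6): both sides equal 6, so it holds there.

Substituting (1, 1) into the claim:
LHS = √(1² + 1²) = √(2) ≈ 1.414
RHS = 1 + 1 = 2

Since LHS ≠ RHS, this pair disproves the claim, and no lexicographically smaller pair (u ≤ v, non-negative integers) does.

For instance (3, 4) is also a counterexample (LHS = 5, RHS = 7), but it's lexicographically larger.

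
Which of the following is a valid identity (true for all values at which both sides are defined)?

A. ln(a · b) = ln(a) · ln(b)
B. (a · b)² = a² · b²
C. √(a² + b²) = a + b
B

A: fails at (3, 3) — LHS = ln(9) ≈ 2.197, RHS = ln(3)² ≈ 1.207.
B: holds — e.g. at (4, 5), both sides equal 400.
C: fails at (1, 1) — LHS = √(2) ≈ 1.414, RHS = 2.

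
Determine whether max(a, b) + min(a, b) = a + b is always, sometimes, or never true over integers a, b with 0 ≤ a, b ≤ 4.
Always true

The identity holds for every pair in the range. For instance at (a, b) = (3, 1): both sides equal 4.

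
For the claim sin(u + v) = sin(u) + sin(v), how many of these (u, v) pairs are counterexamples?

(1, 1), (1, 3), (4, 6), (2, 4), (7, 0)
Testing each pair:
(1, 1): LHS = sin(2) ≈ 0.9093, RHS = 2·sin(1) ≈ 1.683 → counterexample
(1, 3): LHS = sin(4) ≈ -0.7568, RHS = sin(3) + sin(1) ≈ 0.9826 → counterexample
(4, 6): LHS = sin(10) ≈ -0.544, RHS = sin(4) + sin(6) ≈ -1.036 → counterexample
(2, 4): LHS = sin(6) ≈ -0.2794, RHS = sin(4) + sin(2) ≈ 0.1525 → counterexample
(7, 0): LHS = sin(7) ≈ 0.657, RHS = sin(7) ≈ 0.657 → satisfies claim

That makes 4 counterexamples.

Answer: 4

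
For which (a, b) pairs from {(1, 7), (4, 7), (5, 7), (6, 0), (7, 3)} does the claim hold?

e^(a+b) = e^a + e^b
None

Testing each pair:
(1, 7): LHS = e^8 ≈ 2981, RHS = e + e^7 ≈ 1099 → fails
(4, 7): LHS = e^11 ≈ 59874.1, RHS = e^4 + e^7 ≈ 1151 → fails
(5, 7): LHS = e^12 ≈ 162754.8, RHS = e^5 + e^7 ≈ 1245 → fails
(6, 0): LHS = e^6 ≈ 403.4, RHS = 1 + e^6 ≈ 404.4 → fails
(7, 3): LHS = e^10 ≈ 22026.5, RHS = e^3 + e^7 ≈ 1117 → fails

No pair satisfies the claim.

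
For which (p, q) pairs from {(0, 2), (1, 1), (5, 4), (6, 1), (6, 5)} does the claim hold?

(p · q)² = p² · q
(0, 2), (1, 1), (6, 1)

Testing each pair:
(0, 2): LHS = 0, RHS = 0 → holds
(1, 1): LHS = 1, RHS = 1 → holds
(5, 4): LHS = 400, RHS = 100 → fails
(6, 1): LHS = 36, RHS = 36 → holds
(6, 5): LHS = 900, RHS = 180 → fails

3 of 5 pairs satisfy the claim.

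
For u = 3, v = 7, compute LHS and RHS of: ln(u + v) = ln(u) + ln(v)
LHS = ln(3 + 7) = ln(10) ≈ 2.303
RHS = ln(3) + ln(7) ≈ 3.045

LHS ≠ RHS (they differ by about 0.7419), so the equation does not hold here.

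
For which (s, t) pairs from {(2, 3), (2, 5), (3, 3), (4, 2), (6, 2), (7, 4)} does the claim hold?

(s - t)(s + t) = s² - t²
All pairs

Testing each pair:
(2, 3): LHS = -5, RHS = -5 → holds
(2, 5): LHS = -21, RHS = -21 → holds
(3, 3): LHS = 0, RHS = 0 → holds
(4, 2): LHS = 12, RHS = 12 → holds
(6, 2): LHS = 32, RHS = 32 → holds
(7, 4): LHS = 33, RHS = 33 → holds

Every pair satisfies the claim.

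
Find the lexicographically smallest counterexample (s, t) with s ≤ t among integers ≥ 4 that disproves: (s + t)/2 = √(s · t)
(s, t) = (4, 5)

At (4, 4): both sides equal 4, so it holds there.

Substituting (4, 5) into the claim:
LHS = (4 + 5)/2 = 9/2
RHS = √(4 · 5) = 2·√(5) ≈ 4.472

Since LHS ≠ RHS, this pair disproves the claim, and no lexicographically smaller pair (s ≤ t, integers ≥ 4) does.

For instance (8, 11) is also a counterexample (LHS = 19/2, RHS = 2·√(22) ≈ 9.381), but it's lexicographically larger.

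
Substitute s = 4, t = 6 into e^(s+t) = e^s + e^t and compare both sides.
LHS = e^(4+6) = e^10 ≈ 22026.5
RHS = e^4 + e^6 ≈ 458

LHS ≠ RHS (they differ by about 21568.4), so the equation does not hold here.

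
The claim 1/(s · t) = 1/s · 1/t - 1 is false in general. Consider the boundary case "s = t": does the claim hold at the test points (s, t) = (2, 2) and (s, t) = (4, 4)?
No, fails at both test points

At (2, 2): LHS = 1/4 ≠ RHS = -3/4
At (4, 4): LHS = 1/16 ≠ RHS = -15/16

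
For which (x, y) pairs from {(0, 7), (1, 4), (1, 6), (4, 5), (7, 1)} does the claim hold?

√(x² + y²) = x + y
(0, 7)

Testing each pair:
(0, 7): LHS = 7, RHS = 7 → holds
(1, 4): LHS = √(17) ≈ 4.123, RHS = 5 → fails
(1, 6): LHS = √(37) ≈ 6.083, RHS = 7 → fails
(4, 5): LHS = √(41) ≈ 6.403, RHS = 9 → fails
(7, 1): LHS = 5·√(2) ≈ 7.071, RHS = 8 → fails

1 of 5 pairs satisfies the claim.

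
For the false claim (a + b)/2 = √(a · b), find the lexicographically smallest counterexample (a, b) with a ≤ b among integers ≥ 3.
(a, b) = (3, 4)

At (3, 3): both sides equal 3, so it holds there.

Substituting (3, 4) into the claim:
LHS = (3 + 4)/2 = 7/2
RHS = √(3 · 4) = 2·√(3) ≈ 3.464

Since LHS ≠ RHS, this pair disproves the claim, and no lexicographically smaller pair (a ≤ b, integers ≥ 3) does.

For instance (4, 10) is also a counterexample (LHS = 7, RHS = 2·√(10) ≈ 6.325), but it's lexicographically larger.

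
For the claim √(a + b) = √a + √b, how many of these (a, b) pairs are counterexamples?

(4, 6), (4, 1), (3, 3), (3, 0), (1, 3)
4

Testing each pair:
(4, 6): LHS = √(10) ≈ 3.162, RHS = 2 + √(6) ≈ 4.449 → counterexample
(4, 1): LHS = √(5) ≈ 2.236, RHS = 3 → counterexample
(3, 3): LHS = √(6) ≈ 2.449, RHS = 2·√(3) ≈ 3.464 → counterexample
(3, 0): LHS = √(3) ≈ 1.732, RHS = √(3) ≈ 1.732 → satisfies claim
(1, 3): LHS = 2, RHS = 1 + √(3) ≈ 2.732 → counterexample

That makes 4 counterexamples.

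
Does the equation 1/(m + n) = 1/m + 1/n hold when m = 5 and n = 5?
Fails

Substituting m = 5, n = 5:

LHS = 1/(5 + 5) = 1/10
RHS = 1/5 + 1/5 = 2/5

LHS ≠ RHS, so the equation does not hold at this point.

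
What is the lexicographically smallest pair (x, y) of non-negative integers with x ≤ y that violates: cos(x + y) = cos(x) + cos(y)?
Substituting (0, 0) into the claim:
LHS = cos(0 + 0) = 1
RHS = cos(0) + cos(0) = 2

Since LHS ≠ RHS, this pair disproves the claim, and no lexicographically smaller pair (x ≤ y, non-negative integers) does.

For instance (0, 3) is also a counterexample (LHS = cos(3) ≈ -0.99, RHS = cos(3) + 1 ≈ 0.01001), but it's lexicographically larger.

Answer: (x, y) = (0, 0)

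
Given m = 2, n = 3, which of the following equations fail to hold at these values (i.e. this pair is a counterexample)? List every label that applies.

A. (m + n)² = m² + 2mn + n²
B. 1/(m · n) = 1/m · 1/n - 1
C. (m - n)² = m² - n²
Evaluating each claim at the given values:
A. LHS = 25, RHS = 25 → holds here (LHS = RHS)
B. LHS = 1/6, RHS = -5/6 → fails here (LHS ≠ RHS)
C. LHS = 1, RHS = -5 → fails here (LHS ≠ RHS)

Answer: B, C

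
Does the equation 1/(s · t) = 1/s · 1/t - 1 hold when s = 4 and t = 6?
Fails

Substituting s = 4, t = 6:

LHS = 1/(4 · 6) = 1/24
RHS = 1/4 · 1/6 - 1 = -23/24

LHS ≠ RHS, so the equation does not hold at this point.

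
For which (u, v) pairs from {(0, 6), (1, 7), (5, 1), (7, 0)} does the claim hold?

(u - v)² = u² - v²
Testing each pair:
(0, 6): LHS = 36, RHS = -36 → fails
(1, 7): LHS = 36, RHS = -48 → fails
(5, 1): LHS = 16, RHS = 24 → fails
(7, 0): LHS = 49, RHS = 49 → holds

1 of 4 pairs satisfies the claim.

Answer: (7, 0)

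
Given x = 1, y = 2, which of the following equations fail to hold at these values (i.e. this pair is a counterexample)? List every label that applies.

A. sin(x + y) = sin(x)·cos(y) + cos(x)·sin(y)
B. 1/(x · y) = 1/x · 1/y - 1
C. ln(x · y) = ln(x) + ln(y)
Evaluating each claim at the given values:
A. LHS = sin(3) ≈ 0.1411, RHS = sin(1)·cos(2) + sin(2)·cos(1) ≈ 0.1411 → holds here (LHS = RHS)
B. LHS = 1/2, RHS = -1/2 → fails here (LHS ≠ RHS)
C. LHS = ln(2) ≈ 0.6931, RHS = ln(2) ≈ 0.6931 → holds here (LHS = RHS)

Answer: B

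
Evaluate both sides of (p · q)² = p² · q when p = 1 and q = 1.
LHS = (1 · 1)² = 1
RHS = 1² · 1 = 1

LHS = RHS: the two sides agree.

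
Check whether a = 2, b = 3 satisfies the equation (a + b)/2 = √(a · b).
Substituting a = 2, b = 3:

LHS = (2 + 3)/2 = 5/2
RHS = √(2 · 3) = √(6) ≈ 2.449

LHS ≠ RHS, so the equation does not hold at this point.

Answer: Fails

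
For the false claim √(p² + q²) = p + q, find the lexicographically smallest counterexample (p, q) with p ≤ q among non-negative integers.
(p, q) = (1, 1)

At (0, 7): both sides equal 7, so it holds there.

Substituting (1, 1) into the claim:
LHS = √(1² + 1²) = √(2) ≈ 1.414
RHS = 1 + 1 = 2

Since LHS ≠ RHS, this pair disproves the claim, and no lexicographically smaller pair (p ≤ q, non-negative integers) does.

For instance (2, 5) is also a counterexample (LHS = √(29) ≈ 5.385, RHS = 7), but it's lexicographically larger.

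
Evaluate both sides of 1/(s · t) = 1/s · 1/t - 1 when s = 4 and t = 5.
LHS = 1/(4 · 5) = 1/20
RHS = 1/4 · 1/5 - 1 = -19/20

LHS ≠ RHS, so the equation does not hold here.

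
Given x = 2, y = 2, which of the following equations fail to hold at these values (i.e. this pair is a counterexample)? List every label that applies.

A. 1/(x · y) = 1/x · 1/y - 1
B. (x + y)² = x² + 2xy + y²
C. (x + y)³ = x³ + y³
A, C

Evaluating each claim at the given values:
A. LHS = 1/4, RHS = -3/4 → fails here (LHS ≠ RHS)
B. LHS = 16, RHS = 16 → holds here (LHS = RHS)
C. LHS = 64, RHS = 16 → fails here (LHS ≠ RHS)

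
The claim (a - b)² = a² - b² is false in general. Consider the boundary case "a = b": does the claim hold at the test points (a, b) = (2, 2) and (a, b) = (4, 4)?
Yes, holds at both test points

At (2, 2): LHS = 0, RHS = 0 → equal
At (4, 4): LHS = 0, RHS = 0 → equal

So the claim does hold at both of these boundary points, even though it is not an identity.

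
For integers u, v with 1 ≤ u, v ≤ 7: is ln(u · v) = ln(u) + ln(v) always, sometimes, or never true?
The identity holds for every pair in the range. For instance at (u, v) = (6, 6): both sides equal ln(36) ≈ 3.584.

Answer: Always true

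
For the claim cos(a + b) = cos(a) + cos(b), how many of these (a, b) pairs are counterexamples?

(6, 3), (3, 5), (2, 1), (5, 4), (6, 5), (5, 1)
6

Testing each pair:
(6, 3): LHS = cos(9) ≈ -0.9111, RHS = cos(3) + cos(6) ≈ -0.02982 → counterexample
(3, 5): LHS = cos(8) ≈ -0.1455, RHS = cos(3) + cos(5) ≈ -0.7063 → counterexample
(2, 1): LHS = cos(3) ≈ -0.99, RHS = cos(2) + cos(1) ≈ 0.1242 → counterexample
(5, 4): LHS = cos(9) ≈ -0.9111, RHS = cos(4) + cos(5) ≈ -0.37 → counterexample
(6, 5): LHS = cos(11) ≈ 0.004426, RHS = cos(5) + cos(6) ≈ 1.244 → counterexample
(5, 1): LHS = cos(6) ≈ 0.9602, RHS = cos(5) + cos(1) ≈ 0.824 → counterexample

That makes 6 counterexamples.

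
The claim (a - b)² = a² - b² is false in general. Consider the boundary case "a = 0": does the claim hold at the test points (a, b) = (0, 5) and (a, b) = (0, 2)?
At (0, 5): LHS = 25 ≠ RHS = -25
At (0, 2): LHS = 4 ≠ RHS = -4

Answer: No, fails at both test points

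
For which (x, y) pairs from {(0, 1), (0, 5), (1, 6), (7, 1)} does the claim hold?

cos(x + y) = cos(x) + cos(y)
Testing each pair:
(0, 1): LHS = cos(1) ≈ 0.5403, RHS = cos(1) + 1 ≈ 1.54 → fails
(0, 5): LHS = cos(5) ≈ 0.2837, RHS = cos(5) + 1 ≈ 1.284 → fails
(1, 6): LHS = cos(7) ≈ 0.7539, RHS = cos(1) + cos(6) ≈ 1.5 → fails
(7, 1): LHS = cos(8) ≈ -0.1455, RHS = cos(1) + cos(7) ≈ 1.294 → fails

No pair satisfies the claim.

Answer: None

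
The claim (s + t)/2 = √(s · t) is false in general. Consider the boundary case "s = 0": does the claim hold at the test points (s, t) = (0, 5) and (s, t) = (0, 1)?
No, fails at both test points

At (0, 5): LHS = 5/2 ≠ RHS = 0
At (0, 1): LHS = 1/2 ≠ RHS = 0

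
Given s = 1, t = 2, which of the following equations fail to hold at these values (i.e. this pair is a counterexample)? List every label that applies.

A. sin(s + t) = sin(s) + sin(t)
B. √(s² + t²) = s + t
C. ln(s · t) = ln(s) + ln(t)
A, B

Evaluating each claim at the given values:
A. LHS = sin(3) ≈ 0.1411, RHS = sin(1) + sin(2) ≈ 1.751 → fails here (LHS ≠ RHS)
B. LHS = √(5) ≈ 2.236, RHS = 3 → fails here (LHS ≠ RHS)
C. LHS = ln(2) ≈ 0.6931, RHS = ln(2) ≈ 0.6931 → holds here (LHS = RHS)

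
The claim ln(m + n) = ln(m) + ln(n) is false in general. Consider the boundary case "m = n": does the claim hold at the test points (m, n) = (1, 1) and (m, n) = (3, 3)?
No, fails at both test points

At (1, 1): LHS = ln(2) ≈ 0.6931 ≠ RHS = 0
At (3, 3): LHS = ln(6) ≈ 1.792 ≠ RHS = 2·ln(3) ≈ 2.197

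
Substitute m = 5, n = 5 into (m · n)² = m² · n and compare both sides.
LHS = (5 · 5)² = 625
RHS = 5² · 5 = 125

LHS ≠ RHS, so the equation does not hold here.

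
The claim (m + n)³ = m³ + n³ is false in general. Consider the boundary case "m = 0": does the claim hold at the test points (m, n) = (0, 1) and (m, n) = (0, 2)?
Yes, holds at both test points

At (0, 1): LHS = 1, RHS = 1 → equal
At (0, 2): LHS = 8, RHS = 8 → equal

So the claim does hold at both of these boundary points, even though it is not an identity.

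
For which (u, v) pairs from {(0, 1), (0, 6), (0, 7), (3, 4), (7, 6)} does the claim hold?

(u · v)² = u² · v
(0, 1), (0, 6), (0, 7)

Testing each pair:
(0, 1): LHS = 0, RHS = 0 → holds
(0, 6): LHS = 0, RHS = 0 → holds
(0, 7): LHS = 0, RHS = 0 → holds
(3, 4): LHS = 144, RHS = 36 → fails
(7, 6): LHS = 1764, RHS = 294 → fails

3 of 5 pairs satisfy the claim.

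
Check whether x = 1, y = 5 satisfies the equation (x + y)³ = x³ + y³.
Fails

Substituting x = 1, y = 5:

LHS = (1 + 5)³ = 216
RHS = 1³ + 5³ = 126

LHS ≠ RHS, so the equation does not hold at this point.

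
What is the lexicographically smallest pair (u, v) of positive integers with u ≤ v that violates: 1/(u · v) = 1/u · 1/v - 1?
(u, v) = (1, 1)

Substituting (1, 1) into the claim:
LHS = 1/(1 · 1) = 1
RHS = 1/1 · 1/1 - 1 = 0

Since LHS ≠ RHS, this pair disproves the claim, and no lexicographically smaller pair (u ≤ v, positive integers) does.

For instance (4, 4) is also a counterexample (LHS = 1/16, RHS = -15/16), but it's lexicographically larger.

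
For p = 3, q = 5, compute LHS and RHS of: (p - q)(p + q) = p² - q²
LHS = (3 - 5)(3 + 5) = -16
RHS = 3² - 5² = -16

LHS = RHS: the two sides agree.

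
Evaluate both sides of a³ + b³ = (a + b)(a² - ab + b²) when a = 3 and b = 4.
LHS = 3³ + 4³ = 91
RHS = (3 + 4)(3² - 3·4 + 4²) = 91

LHS = RHS: the two sides agree.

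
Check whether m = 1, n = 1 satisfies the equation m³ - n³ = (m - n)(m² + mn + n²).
Substituting m = 1, n = 1:

LHS = 1³ - 1³ = 0
RHS = (1 - 1)(1² + 1·1 + 1²) = 0

LHS = RHS, so the equation holds at this point.

Answer: Holds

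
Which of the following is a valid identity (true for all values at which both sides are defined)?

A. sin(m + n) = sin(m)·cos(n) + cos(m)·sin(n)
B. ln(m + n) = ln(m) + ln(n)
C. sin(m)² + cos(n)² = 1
A

A: holds — e.g. at (2, 7), both sides equal sin(9) ≈ 0.4121.
B: fails at (5, 5) — LHS = ln(10) ≈ 2.303, RHS = 2·ln(5) ≈ 3.219.
C: fails at (4, 6) — LHS = sin(4)² + cos(6)² ≈ 1.495, RHS = 1.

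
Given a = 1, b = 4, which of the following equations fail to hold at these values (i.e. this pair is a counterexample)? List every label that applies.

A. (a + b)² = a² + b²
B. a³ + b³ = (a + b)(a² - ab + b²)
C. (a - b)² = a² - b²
A, C

Evaluating each claim at the given values:
A. LHS = 25, RHS = 17 → fails here (LHS ≠ RHS)
B. LHS = 65, RHS = 65 → holds here (LHS = RHS)
C. LHS = 9, RHS = -15 → fails here (LHS ≠ RHS)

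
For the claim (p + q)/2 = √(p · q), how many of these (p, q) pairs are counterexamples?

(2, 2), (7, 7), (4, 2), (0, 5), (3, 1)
Testing each pair:
(2, 2): LHS = 2, RHS = 2 → satisfies claim
(7, 7): LHS = 7, RHS = 7 → satisfies claim
(4, 2): LHS = 3, RHS = 2·√(2) ≈ 2.828 → counterexample
(0, 5): LHS = 5/2, RHS = 0 → counterexample
(3, 1): LHS = 2, RHS = √(3) ≈ 1.732 → counterexample

That makes 3 counterexamples.

Answer: 3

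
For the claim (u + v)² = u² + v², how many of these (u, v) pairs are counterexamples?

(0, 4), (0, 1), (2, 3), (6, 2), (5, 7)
3

Testing each pair:
(0, 4): LHS = 16, RHS = 16 → satisfies claim
(0, 1): LHS = 1, RHS = 1 → satisfies claim
(2, 3): LHS = 25, RHS = 13 → counterexample
(6, 2): LHS = 64, RHS = 40 → counterexample
(5, 7): LHS = 144, RHS = 74 → counterexample

That makes 3 counterexamples.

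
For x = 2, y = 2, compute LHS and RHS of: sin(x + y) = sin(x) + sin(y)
LHS = sin(2 + 2) = sin(4) ≈ -0.7568
RHS = sin(2) + sin(2) = 2·sin(2) ≈ 1.819

LHS ≠ RHS (they differ by about 2.575), so the equation does not hold here.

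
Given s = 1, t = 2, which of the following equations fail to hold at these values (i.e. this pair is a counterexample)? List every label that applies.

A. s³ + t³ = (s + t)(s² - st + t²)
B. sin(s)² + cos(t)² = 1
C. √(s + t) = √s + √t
Evaluating each claim at the given values:
A. LHS = 9, RHS = 9 → holds here (LHS = RHS)
B. LHS = cos(2)² + sin(1)² ≈ 0.8813, RHS = 1 → fails here (LHS ≠ RHS)
C. LHS = √(3) ≈ 1.732, RHS = 1 + √(2) ≈ 2.414 → fails here (LHS ≠ RHS)

Answer: B, C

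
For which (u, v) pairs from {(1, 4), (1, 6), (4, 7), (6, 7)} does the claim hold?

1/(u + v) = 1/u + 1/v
None

Testing each pair:
(1, 4): LHS = 1/5, RHS = 5/4 → fails
(1, 6): LHS = 1/7, RHS = 7/6 → fails
(4, 7): LHS = 1/11, RHS = 11/28 → fails
(6, 7): LHS = 1/13, RHS = 13/42 → fails

No pair satisfies the claim.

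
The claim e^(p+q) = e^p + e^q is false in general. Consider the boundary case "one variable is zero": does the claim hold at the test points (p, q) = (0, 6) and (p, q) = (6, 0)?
No, fails at both test points

At (0, 6): LHS = e^6 ≈ 403.4 ≠ RHS = 1 + e^6 ≈ 404.4
At (6, 0): LHS = e^6 ≈ 403.4 ≠ RHS = 1 + e^6 ≈ 404.4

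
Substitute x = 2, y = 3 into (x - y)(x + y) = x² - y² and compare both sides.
LHS = (2 - 3)(2 + 3) = -5
RHS = 2² - 3² = -5

LHS = RHS: the two sides agree.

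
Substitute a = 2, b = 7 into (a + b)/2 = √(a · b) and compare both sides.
LHS = (2 + 7)/2 = 9/2
RHS = √(2 · 7) = √(14) ≈ 3.742

LHS ≠ RHS (they differ by about 0.7583), so the equation does not hold here.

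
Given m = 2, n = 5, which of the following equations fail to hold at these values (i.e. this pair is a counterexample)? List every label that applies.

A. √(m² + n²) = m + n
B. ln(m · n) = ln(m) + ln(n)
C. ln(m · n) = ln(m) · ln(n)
A, C

Evaluating each claim at the given values:
A. LHS = √(29) ≈ 5.385, RHS = 7 → fails here (LHS ≠ RHS)
B. LHS = ln(10) ≈ 2.303, RHS = ln(2) + ln(5) ≈ 2.303 → holds here (LHS = RHS)
C. LHS = ln(10) ≈ 2.303, RHS = ln(2)·ln(5) ≈ 1.116 → fails here (LHS ≠ RHS)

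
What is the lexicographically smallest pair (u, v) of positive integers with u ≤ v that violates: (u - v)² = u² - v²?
(u, v) = (1, 2)

Substituting (1, 2) into the claim:
LHS = (1 - 2)² = 1
RHS = 1² - 2² = -3

Since LHS ≠ RHS, this pair disproves the claim, and no lexicographically smaller pair (u ≤ v, positive integers) does.

For instance (6, 8) is also a counterexample (LHS = 4, RHS = -28), but it's lexicographically larger.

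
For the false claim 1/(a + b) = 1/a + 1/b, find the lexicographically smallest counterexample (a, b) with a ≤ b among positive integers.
(a, b) = (1, 1)

Substituting (1, 1) into the claim:
LHS = 1/(1 + 1) = 1/2
RHS = 1/1 + 1/1 = 2

Since LHS ≠ RHS, this pair disproves the claim, and no lexicographically smaller pair (a ≤ b, positive integers) does.

For instance (5, 5) is also a counterexample (LHS = 1/10, RHS = 2/5), but it's lexicographically larger.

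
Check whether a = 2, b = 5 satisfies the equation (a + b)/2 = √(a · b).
Substituting a = 2, b = 5:

LHS = (2 + 5)/2 = 7/2
RHS = √(2 · 5) = √(10) ≈ 3.162

LHS ≠ RHS, so the equation does not hold at this point.

Answer: Fails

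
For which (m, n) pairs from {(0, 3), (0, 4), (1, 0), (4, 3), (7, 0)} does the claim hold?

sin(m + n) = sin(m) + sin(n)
(0, 3), (0, 4), (1, 0), (7, 0)

Testing each pair:
(0, 3): LHS = sin(3) ≈ 0.1411, RHS = sin(3) ≈ 0.1411 → holds
(0, 4): LHS = sin(4) ≈ -0.7568, RHS = sin(4) ≈ -0.7568 → holds
(1, 0): LHS = sin(1) ≈ 0.8415, RHS = sin(1) ≈ 0.8415 → holds
(4, 3): LHS = sin(7) ≈ 0.657, RHS = sin(4) + sin(3) ≈ -0.6157 → fails
(7, 0): LHS = sin(7) ≈ 0.657, RHS = sin(7) ≈ 0.657 → holds

4 of 5 pairs satisfy the claim.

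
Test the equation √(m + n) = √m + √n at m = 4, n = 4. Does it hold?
Fails

Substituting m = 4, n = 4:

LHS = √(4 + 4) = 2·√(2) ≈ 2.828
RHS = √4 + √4 = 4

LHS ≠ RHS, so the equation does not hold at this point.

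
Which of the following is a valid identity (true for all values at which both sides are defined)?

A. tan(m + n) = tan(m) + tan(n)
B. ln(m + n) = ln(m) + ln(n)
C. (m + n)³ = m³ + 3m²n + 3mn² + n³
A: fails at (1, 3) — LHS = tan(4) ≈ 1.158, RHS = tan(3) + tan(1) ≈ 1.415.
B: fails at (1, 3) — LHS = ln(4) ≈ 1.386, RHS = ln(3) ≈ 1.099.
C: holds — e.g. at (1, 4), both sides equal 125.

Answer: C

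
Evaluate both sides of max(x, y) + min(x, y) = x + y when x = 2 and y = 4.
LHS = max(2, 4) + min(2, 4) = 6
RHS = 2 + 4 = 6

LHS = RHS: the two sides agree.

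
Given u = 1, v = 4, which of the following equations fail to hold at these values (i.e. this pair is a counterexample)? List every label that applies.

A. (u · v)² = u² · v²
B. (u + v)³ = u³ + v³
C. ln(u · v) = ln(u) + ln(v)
B

Evaluating each claim at the given values:
A. LHS = 16, RHS = 16 → holds here (LHS = RHS)
B. LHS = 125, RHS = 65 → fails here (LHS ≠ RHS)
C. LHS = ln(4) ≈ 1.386, RHS = ln(4) ≈ 1.386 → holds here (LHS = RHS)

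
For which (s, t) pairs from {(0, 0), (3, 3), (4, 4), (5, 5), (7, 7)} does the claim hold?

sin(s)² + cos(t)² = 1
Testing each pair:
(0, 0): LHS = 1, RHS = 1 → holds
(3, 3): LHS = sin(3)² + cos(3)² = 1, RHS = 1 → holds
(4, 4): LHS = cos(4)² + sin(4)² = 1, RHS = 1 → holds
(5, 5): LHS = cos(5)² + sin(5)² = 1, RHS = 1 → holds
(7, 7): LHS = sin(7)² + cos(7)² = 1, RHS = 1 → holds

Every pair satisfies the claim.

Answer: All pairs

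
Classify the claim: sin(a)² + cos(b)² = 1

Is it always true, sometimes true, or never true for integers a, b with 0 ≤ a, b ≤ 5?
It holds at (a, b) = (5, 5) (both sides equal 1), but fails at (a, b) = (3, 4) (LHS = sin(3)² + cos(4)² ≈ 0.4472, RHS = 1).

Answer: Sometimes true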